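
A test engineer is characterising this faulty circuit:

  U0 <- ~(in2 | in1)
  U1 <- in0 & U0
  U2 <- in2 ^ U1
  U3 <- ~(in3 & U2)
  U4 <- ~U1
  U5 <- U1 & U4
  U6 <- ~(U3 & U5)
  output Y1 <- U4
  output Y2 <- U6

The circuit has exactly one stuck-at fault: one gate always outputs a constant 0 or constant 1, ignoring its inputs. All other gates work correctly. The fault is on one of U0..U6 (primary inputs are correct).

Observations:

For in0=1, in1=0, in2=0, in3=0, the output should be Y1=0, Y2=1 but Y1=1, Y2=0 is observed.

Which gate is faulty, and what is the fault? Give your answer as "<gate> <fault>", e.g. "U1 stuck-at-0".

Fault-free values for test 1 (in0=1, in1=0, in2=0, in3=0): U0=1, U1=1, U2=1, U3=1, U4=0, U5=0, U6=1, giving Y1=0, Y2=1. Observed Y1=1, Y2=0.
Test 1: faults giving observed Y1=1, Y2=0 are {U4 stuck-at-1}.
Only U4 stuck-at-1 is consistent with every test.

U4 stuck-at-1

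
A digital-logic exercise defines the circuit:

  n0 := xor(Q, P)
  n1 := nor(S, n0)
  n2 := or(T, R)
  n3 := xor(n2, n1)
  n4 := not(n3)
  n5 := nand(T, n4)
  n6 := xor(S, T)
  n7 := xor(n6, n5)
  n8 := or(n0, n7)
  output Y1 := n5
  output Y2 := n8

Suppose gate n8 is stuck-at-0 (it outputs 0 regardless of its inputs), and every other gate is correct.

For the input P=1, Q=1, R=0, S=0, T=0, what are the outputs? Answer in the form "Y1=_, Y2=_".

Propagate with n8 forced: n0=0, n1=1, n2=0, n3=1, n4=0, n5=1, n6=0, n7=1, n8=0 [stuck-at-0].
So the outputs are Y1=1, Y2=0. (Without the fault they would be Y1=1, Y2=1.)

Y1=1, Y2=0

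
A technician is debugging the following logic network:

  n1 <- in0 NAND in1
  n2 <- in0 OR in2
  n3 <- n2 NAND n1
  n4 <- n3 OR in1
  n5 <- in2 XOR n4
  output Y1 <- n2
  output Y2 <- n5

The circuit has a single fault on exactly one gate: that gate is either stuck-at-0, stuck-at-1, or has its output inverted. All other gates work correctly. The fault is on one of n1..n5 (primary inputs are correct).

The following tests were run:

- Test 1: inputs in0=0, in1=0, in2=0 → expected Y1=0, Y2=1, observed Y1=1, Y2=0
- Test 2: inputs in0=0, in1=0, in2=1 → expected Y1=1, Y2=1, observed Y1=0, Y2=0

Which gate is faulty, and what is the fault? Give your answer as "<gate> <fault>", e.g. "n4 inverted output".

n2 inverted output

Fault-free values for test 1 (in0=0, in1=0, in2=0): n1=1, n2=0, n3=1, n4=1, n5=1, giving Y1=0, Y2=1. Observed Y1=1, Y2=0.
Test 1: faults giving observed Y1=1, Y2=0 are {n2 stuck-at-1, n2 inverted output}.
Test 2 (in0=0, in1=0, in2=1): fault-free n1=1, n2=1, n3=0, n4=0, n5=1 → Y1=1, Y2=1; observed Y1=0, Y2=0. Eliminates n2 stuck-at-1.
Only n2 inverted output is consistent with every test.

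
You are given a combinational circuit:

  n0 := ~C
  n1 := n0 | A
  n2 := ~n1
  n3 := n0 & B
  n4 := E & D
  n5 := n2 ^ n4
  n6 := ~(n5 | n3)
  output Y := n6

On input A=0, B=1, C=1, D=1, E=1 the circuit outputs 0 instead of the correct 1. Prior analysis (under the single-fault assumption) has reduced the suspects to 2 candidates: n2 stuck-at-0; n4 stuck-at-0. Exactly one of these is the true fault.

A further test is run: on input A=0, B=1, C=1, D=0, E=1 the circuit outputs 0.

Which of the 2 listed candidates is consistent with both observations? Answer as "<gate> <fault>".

n4 stuck-at-0

Evaluate each candidate on input A=0, B=1, C=1, D=0, E=1:
  n2 stuck-at-0: n0=0, n1=0, n2=0 [stuck-at-0], n3=0, n4=0, n5=0, n6=1 → 1 — eliminated
  n4 stuck-at-0: n0=0, n1=0, n2=1, n3=0, n4=0 [stuck-at-0], n5=1, n6=0 → 0 — matches
Only n4 stuck-at-0 reproduces the observed 0.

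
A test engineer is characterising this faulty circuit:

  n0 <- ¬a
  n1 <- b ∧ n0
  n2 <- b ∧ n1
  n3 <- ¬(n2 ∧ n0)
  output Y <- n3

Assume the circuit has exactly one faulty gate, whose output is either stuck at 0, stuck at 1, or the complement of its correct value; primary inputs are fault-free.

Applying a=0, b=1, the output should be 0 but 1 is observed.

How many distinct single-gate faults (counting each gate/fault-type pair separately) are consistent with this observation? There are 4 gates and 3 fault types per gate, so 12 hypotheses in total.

8

Fault-free: n0=1, n1=1, n2=1, n3=0 → 0. Observed 1.
  n0 stuck-at-0: output 1 ✓
  n0 stuck-at-1: output 0 ✗
  n0 inverted output: output 1 ✓
  n1 stuck-at-0: output 1 ✓
  n1 stuck-at-1: output 0 ✗
  n1 inverted output: output 1 ✓
  n2 stuck-at-0: output 1 ✓
  n2 stuck-at-1: output 0 ✗
  n2 inverted output: output 1 ✓
  n3 stuck-at-0: output 0 ✗
  n3 stuck-at-1: output 1 ✓
  n3 inverted output: output 1 ✓
Consistent faults: {n0 stuck-at-0, n0 inverted output, n1 stuck-at-0, n1 inverted output, n2 stuck-at-0, n2 inverted output, n3 stuck-at-1, n3 inverted output} — 8 in all.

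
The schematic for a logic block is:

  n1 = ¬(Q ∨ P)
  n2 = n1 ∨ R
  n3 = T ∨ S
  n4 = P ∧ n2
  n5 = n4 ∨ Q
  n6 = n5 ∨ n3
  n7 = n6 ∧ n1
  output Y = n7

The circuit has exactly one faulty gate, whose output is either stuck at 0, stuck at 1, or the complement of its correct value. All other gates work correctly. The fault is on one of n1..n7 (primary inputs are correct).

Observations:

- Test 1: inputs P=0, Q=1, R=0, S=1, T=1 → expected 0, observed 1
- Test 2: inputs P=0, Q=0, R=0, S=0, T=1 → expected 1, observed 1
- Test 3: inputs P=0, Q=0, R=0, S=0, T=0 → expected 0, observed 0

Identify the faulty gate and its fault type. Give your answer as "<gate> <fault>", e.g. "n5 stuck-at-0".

Fault-free values for test 1 (P=0, Q=1, R=0, S=1, T=1): n1=0, n2=0, n3=1, n4=0, n5=1, n6=1, n7=0, giving Y=0. Observed 1.
Test 1: faults giving observed 1 are {n1 stuck-at-1, n1 inverted output, n7 stuck-at-1, n7 inverted output}.
Test 2 (P=0, Q=0, R=0, S=0, T=1): fault-free n1=1, n2=1, n3=1, n4=0, n5=0, n6=1, n7=1 → 1; observed 1. Eliminates n1 inverted output, n7 inverted output.
Test 3 (P=0, Q=0, R=0, S=0, T=0): fault-free n1=1, n2=1, n3=0, n4=0, n5=0, n6=0, n7=0 → 0; observed 0. Eliminates n7 stuck-at-1.
Only n1 stuck-at-1 is consistent with every test.

n1 stuck-at-1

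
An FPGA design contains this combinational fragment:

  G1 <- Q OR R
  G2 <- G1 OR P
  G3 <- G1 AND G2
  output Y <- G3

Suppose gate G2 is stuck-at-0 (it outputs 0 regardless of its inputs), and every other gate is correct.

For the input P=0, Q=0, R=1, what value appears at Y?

0

Propagate with G2 forced: G1=1, G2=0 [stuck-at-0], G3=0.
So Y = 0. (Without the fault it would be 1.)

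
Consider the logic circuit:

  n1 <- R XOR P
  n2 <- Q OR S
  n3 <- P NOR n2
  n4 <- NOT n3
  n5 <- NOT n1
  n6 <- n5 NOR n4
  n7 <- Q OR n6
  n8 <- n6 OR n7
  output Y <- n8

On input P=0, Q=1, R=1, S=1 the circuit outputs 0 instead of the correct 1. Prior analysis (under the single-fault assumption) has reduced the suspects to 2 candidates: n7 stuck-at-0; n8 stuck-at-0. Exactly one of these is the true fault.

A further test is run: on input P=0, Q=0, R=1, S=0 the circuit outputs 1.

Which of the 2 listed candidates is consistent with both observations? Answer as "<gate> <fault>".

n7 stuck-at-0

Evaluate each candidate on input P=0, Q=0, R=1, S=0:
  n7 stuck-at-0: n1=1, n2=0, n3=1, n4=0, n5=0, n6=1, n7=0 [stuck-at-0], n8=1 → 1 — matches
  n8 stuck-at-0: n1=1, n2=0, n3=1, n4=0, n5=0, n6=1, n7=1, n8=0 [stuck-at-0] → 0 — eliminated
Only n7 stuck-at-0 reproduces the observed 1.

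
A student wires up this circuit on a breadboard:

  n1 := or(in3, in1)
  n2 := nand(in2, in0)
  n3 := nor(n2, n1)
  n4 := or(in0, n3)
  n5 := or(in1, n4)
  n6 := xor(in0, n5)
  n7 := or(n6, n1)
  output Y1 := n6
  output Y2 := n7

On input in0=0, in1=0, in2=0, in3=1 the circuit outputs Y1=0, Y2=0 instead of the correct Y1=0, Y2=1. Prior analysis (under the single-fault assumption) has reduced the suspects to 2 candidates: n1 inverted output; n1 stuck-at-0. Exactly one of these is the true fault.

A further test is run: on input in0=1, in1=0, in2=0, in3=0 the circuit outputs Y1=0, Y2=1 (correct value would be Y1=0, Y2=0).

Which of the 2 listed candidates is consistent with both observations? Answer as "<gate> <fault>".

n1 inverted output

Evaluate each candidate on input in0=1, in1=0, in2=0, in3=0:
  n1 inverted output: n1=1 [inverted output], n2=1, n3=0, n4=1, n5=1, n6=0, n7=1 → Y1=0, Y2=1 — matches
  n1 stuck-at-0: n1=0 [stuck-at-0], n2=1, n3=0, n4=1, n5=1, n6=0, n7=0 → Y1=0, Y2=0 — eliminated
Only n1 inverted output reproduces the observed Y1=0, Y2=1.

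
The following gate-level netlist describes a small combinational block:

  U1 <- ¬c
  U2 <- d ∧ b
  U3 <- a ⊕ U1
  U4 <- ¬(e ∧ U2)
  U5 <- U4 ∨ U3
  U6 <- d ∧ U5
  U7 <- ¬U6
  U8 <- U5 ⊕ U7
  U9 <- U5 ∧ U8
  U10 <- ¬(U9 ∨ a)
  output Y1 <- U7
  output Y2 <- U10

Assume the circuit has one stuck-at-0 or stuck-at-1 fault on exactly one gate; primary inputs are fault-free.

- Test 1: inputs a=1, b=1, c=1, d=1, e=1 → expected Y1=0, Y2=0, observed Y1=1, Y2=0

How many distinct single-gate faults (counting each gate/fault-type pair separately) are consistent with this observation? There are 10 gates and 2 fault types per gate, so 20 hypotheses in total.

Fault-free: U1=0, U2=1, U3=1, U4=0, U5=1, U6=1, U7=0, U8=1, U9=1, U10=0 → Y1=0, Y2=0. Observed Y1=1, Y2=0.
  U1: stuck-at-1 ✓; others ✗
  U2: none of the 2 fault types match ✗
  U3: stuck-at-0 ✓; others ✗
  U4: none of the 2 fault types match ✗
  U5: stuck-at-0 ✓; others ✗
  U6: stuck-at-0 ✓; others ✗
  U7: stuck-at-1 ✓; others ✗
  U8: none of the 2 fault types match ✗
  U9: none of the 2 fault types match ✗
  U10: none of the 2 fault types match ✗
Consistent faults: {U1 stuck-at-1, U3 stuck-at-0, U5 stuck-at-0, U6 stuck-at-0, U7 stuck-at-1} — 5 in all.

5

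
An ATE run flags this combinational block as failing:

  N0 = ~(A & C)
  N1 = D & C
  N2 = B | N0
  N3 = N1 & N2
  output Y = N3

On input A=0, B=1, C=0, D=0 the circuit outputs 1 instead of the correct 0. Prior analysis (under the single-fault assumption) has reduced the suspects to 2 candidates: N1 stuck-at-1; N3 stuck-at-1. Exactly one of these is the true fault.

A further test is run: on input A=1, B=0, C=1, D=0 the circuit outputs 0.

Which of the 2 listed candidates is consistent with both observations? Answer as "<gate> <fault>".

Evaluate each candidate on input A=1, B=0, C=1, D=0:
  N1 stuck-at-1: N0=0, N1=1 [stuck-at-1], N2=0, N3=0 → 0 — matches
  N3 stuck-at-1: N0=0, N1=0, N2=0, N3=1 [stuck-at-1] → 1 — eliminated
Only N1 stuck-at-1 reproduces the observed 0.

N1 stuck-at-1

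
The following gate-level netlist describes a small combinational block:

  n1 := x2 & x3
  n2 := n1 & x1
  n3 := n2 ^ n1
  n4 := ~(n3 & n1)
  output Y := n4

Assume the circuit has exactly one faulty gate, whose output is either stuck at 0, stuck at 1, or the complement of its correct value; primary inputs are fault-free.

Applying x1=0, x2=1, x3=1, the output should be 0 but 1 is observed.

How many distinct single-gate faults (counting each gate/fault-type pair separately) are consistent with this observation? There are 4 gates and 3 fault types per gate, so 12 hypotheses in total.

Fault-free: n1=1, n2=0, n3=1, n4=0 → 0. Observed 1.
  n1 stuck-at-0: output 1 ✓
  n1 stuck-at-1: output 0 ✗
  n1 inverted output: output 1 ✓
  n2 stuck-at-0: output 0 ✗
  n2 stuck-at-1: output 1 ✓
  n2 inverted output: output 1 ✓
  n3 stuck-at-0: output 1 ✓
  n3 stuck-at-1: output 0 ✗
  n3 inverted output: output 1 ✓
  n4 stuck-at-0: output 0 ✗
  n4 stuck-at-1: output 1 ✓
  n4 inverted output: output 1 ✓
Consistent faults: {n1 stuck-at-0, n1 inverted output, n2 stuck-at-1, n2 inverted output, n3 stuck-at-0, n3 inverted output, n4 stuck-at-1, n4 inverted output} — 8 in all.

8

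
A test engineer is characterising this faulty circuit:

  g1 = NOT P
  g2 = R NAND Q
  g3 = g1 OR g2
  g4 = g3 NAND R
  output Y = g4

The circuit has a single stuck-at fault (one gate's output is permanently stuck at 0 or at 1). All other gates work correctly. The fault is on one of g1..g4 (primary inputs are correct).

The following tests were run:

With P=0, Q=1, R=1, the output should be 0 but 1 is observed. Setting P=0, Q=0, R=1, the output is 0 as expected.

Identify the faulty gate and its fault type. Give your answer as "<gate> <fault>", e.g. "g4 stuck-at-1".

g1 stuck-at-0

Fault-free values for test 1 (P=0, Q=1, R=1): g1=1, g2=0, g3=1, g4=0, giving Y=0. Observed 1.
Test 1: faults giving observed 1 are {g1 stuck-at-0, g3 stuck-at-0, g4 stuck-at-1}.
Test 2 (P=0, Q=0, R=1): fault-free g1=1, g2=1, g3=1, g4=0 → 0; observed 0. Eliminates g3 stuck-at-0, g4 stuck-at-1.
Only g1 stuck-at-0 is consistent with every test.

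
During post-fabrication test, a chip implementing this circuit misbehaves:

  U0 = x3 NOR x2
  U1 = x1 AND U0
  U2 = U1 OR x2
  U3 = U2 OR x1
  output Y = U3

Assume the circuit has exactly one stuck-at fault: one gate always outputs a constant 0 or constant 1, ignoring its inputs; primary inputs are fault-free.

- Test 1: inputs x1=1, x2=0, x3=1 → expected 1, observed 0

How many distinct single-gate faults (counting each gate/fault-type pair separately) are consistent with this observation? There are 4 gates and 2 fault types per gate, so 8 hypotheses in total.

Fault-free: U0=0, U1=0, U2=0, U3=1 → 1. Observed 0.
  U0 stuck-at-0: output 1 ✗
  U0 stuck-at-1: output 1 ✗
  U1 stuck-at-0: output 1 ✗
  U1 stuck-at-1: output 1 ✗
  U2 stuck-at-0: output 1 ✗
  U2 stuck-at-1: output 1 ✗
  U3 stuck-at-0: output 0 ✓
  U3 stuck-at-1: output 1 ✗
Consistent faults: {U3 stuck-at-0} — 1 in all.

1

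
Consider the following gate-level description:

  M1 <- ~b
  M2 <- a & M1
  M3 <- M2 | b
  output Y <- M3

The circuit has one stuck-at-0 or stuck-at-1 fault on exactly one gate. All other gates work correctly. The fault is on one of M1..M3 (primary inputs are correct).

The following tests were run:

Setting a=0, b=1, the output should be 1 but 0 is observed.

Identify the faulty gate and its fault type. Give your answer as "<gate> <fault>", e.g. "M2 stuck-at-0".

M3 stuck-at-0

Fault-free values for test 1 (a=0, b=1): M1=0, M2=0, M3=1, giving Y=1. Observed 0.
Test 1: faults giving observed 0 are {M3 stuck-at-0}.
Only M3 stuck-at-0 is consistent with every test.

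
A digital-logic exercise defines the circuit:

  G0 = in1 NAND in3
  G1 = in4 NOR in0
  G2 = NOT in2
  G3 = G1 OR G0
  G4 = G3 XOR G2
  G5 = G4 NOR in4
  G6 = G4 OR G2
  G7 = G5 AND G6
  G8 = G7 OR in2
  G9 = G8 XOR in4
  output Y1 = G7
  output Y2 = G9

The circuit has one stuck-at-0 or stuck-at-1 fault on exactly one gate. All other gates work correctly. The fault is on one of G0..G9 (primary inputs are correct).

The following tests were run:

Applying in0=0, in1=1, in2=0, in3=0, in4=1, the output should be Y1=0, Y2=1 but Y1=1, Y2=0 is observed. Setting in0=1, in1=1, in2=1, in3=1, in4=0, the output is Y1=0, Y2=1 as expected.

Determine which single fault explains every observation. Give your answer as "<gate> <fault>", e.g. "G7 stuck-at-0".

Fault-free values for test 1 (in0=0, in1=1, in2=0, in3=0, in4=1): G0=1, G1=0, G2=1, G3=1, G4=0, G5=0, G6=1, G7=0, G8=0, G9=1, giving Y1=0, Y2=1. Observed Y1=1, Y2=0.
Test 1: faults giving observed Y1=1, Y2=0 are {G5 stuck-at-1, G7 stuck-at-1}.
Test 2 (in0=1, in1=1, in2=1, in3=1, in4=0): fault-free G0=0, G1=0, G2=0, G3=0, G4=0, G5=1, G6=0, G7=0, G8=1, G9=1 → Y1=0, Y2=1; observed Y1=0, Y2=1. Eliminates G7 stuck-at-1.
Only G5 stuck-at-1 is consistent with every test.

G5 stuck-at-1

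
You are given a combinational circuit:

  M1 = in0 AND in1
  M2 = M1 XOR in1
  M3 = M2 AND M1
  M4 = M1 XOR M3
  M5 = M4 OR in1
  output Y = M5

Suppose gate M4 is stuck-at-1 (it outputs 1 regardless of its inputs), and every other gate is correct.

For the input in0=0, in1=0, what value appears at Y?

Propagate with M4 forced: M1=0, M2=0, M3=0, M4=1 [stuck-at-1], M5=1.
So Y = 1. (Without the fault it would be 0.)

1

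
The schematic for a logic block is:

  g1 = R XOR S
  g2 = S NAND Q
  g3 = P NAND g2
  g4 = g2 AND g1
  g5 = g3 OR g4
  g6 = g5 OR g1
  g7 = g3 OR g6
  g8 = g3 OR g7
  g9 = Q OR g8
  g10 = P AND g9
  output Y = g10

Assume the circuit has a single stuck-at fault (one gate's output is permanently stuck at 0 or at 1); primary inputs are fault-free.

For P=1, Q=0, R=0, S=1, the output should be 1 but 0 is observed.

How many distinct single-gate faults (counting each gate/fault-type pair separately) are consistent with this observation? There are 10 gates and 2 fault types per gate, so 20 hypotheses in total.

Fault-free: g1=1, g2=1, g3=0, g4=1, g5=1, g6=1, g7=1, g8=1, g9=1, g10=1 → 1. Observed 0.
  g1: stuck-at-0 ✓; others ✗
  g2: none of the 2 fault types match ✗
  g3: none of the 2 fault types match ✗
  g4: none of the 2 fault types match ✗
  g5: none of the 2 fault types match ✗
  g6: stuck-at-0 ✓; others ✗
  g7: stuck-at-0 ✓; others ✗
  g8: stuck-at-0 ✓; others ✗
  g9: stuck-at-0 ✓; others ✗
  g10: stuck-at-0 ✓; others ✗
Consistent faults: {g1 stuck-at-0, g6 stuck-at-0, g7 stuck-at-0, g8 stuck-at-0, g9 stuck-at-0, g10 stuck-at-0} — 6 in all.

6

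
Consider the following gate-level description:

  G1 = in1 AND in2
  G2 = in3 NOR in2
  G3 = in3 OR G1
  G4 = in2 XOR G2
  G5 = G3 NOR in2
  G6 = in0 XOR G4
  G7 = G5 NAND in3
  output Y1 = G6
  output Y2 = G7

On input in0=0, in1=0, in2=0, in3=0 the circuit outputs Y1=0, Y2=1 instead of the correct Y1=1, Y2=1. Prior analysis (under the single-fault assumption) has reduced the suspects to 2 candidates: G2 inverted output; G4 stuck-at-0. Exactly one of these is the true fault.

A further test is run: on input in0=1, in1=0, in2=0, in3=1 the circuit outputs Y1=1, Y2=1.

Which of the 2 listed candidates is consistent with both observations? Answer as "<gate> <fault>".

Evaluate each candidate on input in0=1, in1=0, in2=0, in3=1:
  G2 inverted output: G1=0, G2=1 [inverted output], G3=1, G4=1, G5=0, G6=0, G7=1 → Y1=0, Y2=1 — eliminated
  G4 stuck-at-0: G1=0, G2=0, G3=1, G4=0 [stuck-at-0], G5=0, G6=1, G7=1 → Y1=1, Y2=1 — matches
Only G4 stuck-at-0 reproduces the observed Y1=1, Y2=1.

G4 stuck-at-0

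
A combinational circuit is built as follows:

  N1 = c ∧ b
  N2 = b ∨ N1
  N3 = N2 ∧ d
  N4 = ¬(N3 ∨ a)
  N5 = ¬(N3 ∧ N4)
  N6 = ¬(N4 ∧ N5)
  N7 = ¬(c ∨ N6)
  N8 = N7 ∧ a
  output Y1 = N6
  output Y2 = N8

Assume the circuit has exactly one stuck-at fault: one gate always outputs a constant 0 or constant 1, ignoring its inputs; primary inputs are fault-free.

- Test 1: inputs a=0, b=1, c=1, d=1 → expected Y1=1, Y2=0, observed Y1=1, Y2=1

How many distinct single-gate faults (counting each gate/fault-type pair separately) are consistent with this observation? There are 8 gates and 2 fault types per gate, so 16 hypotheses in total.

Fault-free: N1=1, N2=1, N3=1, N4=0, N5=1, N6=1, N7=0, N8=0 → Y1=1, Y2=0. Observed Y1=1, Y2=1.
  N1: none of the 2 fault types match ✗
  N2: none of the 2 fault types match ✗
  N3: none of the 2 fault types match ✗
  N4: none of the 2 fault types match ✗
  N5: none of the 2 fault types match ✗
  N6: none of the 2 fault types match ✗
  N7: none of the 2 fault types match ✗
  N8: stuck-at-1 ✓; others ✗
Consistent faults: {N8 stuck-at-1} — 1 in all.

1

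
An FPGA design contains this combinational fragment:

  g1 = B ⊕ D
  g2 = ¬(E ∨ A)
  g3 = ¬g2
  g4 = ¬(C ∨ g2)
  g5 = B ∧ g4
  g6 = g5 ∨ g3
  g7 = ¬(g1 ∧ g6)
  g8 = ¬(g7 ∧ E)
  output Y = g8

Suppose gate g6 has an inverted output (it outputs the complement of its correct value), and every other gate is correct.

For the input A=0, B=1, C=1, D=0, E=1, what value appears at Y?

0

Propagate with g6 forced: g1=1, g2=0, g3=1, g4=0, g5=0, g6=0 [inverted output], g7=1, g8=0.
So Y = 0. (Without the fault it would be 1.)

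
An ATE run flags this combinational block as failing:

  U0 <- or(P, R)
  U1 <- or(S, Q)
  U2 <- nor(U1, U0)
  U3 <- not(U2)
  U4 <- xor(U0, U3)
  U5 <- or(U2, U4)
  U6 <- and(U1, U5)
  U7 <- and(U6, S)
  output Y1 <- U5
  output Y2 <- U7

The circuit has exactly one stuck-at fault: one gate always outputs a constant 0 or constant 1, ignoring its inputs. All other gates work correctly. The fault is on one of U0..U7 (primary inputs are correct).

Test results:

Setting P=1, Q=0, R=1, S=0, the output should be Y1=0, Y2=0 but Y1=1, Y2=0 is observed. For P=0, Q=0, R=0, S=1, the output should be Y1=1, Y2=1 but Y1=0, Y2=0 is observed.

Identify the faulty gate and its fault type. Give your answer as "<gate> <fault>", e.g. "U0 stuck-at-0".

Fault-free values for test 1 (P=1, Q=0, R=1, S=0): U0=1, U1=0, U2=0, U3=1, U4=0, U5=0, U6=0, U7=0, giving Y1=0, Y2=0. Observed Y1=1, Y2=0.
Test 1: faults giving observed Y1=1, Y2=0 are {U0 stuck-at-0, U2 stuck-at-1, U3 stuck-at-0, U4 stuck-at-1, U5 stuck-at-1}.
Test 2 (P=0, Q=0, R=0, S=1): fault-free U0=0, U1=1, U2=0, U3=1, U4=1, U5=1, U6=1, U7=1 → Y1=1, Y2=1; observed Y1=0, Y2=0. Eliminates U0 stuck-at-0, U2 stuck-at-1, U4 stuck-at-1, U5 stuck-at-1.
Only U3 stuck-at-0 is consistent with every test.

U3 stuck-at-0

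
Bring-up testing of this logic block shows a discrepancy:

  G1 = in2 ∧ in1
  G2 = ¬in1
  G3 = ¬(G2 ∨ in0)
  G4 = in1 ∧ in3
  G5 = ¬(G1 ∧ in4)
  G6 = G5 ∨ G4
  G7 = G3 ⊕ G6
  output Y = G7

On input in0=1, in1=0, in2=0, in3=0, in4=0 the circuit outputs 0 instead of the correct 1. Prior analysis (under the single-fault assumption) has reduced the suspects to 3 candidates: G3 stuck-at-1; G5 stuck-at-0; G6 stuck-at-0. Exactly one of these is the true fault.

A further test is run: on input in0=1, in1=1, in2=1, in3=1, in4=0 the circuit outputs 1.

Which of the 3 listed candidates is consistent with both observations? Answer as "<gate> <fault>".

Evaluate each candidate on input in0=1, in1=1, in2=1, in3=1, in4=0:
  G3 stuck-at-1: G1=1, G2=0, G3=1 [stuck-at-1], G4=1, G5=1, G6=1, G7=0 → 0 — eliminated
  G5 stuck-at-0: G1=1, G2=0, G3=0, G4=1, G5=0 [stuck-at-0], G6=1, G7=1 → 1 — matches
  G6 stuck-at-0: G1=1, G2=0, G3=0, G4=1, G5=1, G6=0 [stuck-at-0], G7=0 → 0 — eliminated
Only G5 stuck-at-0 reproduces the observed 1.

G5 stuck-at-0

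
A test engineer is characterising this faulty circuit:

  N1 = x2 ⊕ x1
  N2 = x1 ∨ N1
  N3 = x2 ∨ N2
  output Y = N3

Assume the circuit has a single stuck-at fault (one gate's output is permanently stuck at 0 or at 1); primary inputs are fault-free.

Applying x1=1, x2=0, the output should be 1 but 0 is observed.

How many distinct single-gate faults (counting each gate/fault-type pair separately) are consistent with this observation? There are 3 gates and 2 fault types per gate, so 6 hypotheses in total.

Fault-free: N1=1, N2=1, N3=1 → 1. Observed 0.
  N1 stuck-at-0: output 1 ✗
  N1 stuck-at-1: output 1 ✗
  N2 stuck-at-0: output 0 ✓
  N2 stuck-at-1: output 1 ✗
  N3 stuck-at-0: output 0 ✓
  N3 stuck-at-1: output 1 ✗
Consistent faults: {N2 stuck-at-0, N3 stuck-at-0} — 2 in all.

2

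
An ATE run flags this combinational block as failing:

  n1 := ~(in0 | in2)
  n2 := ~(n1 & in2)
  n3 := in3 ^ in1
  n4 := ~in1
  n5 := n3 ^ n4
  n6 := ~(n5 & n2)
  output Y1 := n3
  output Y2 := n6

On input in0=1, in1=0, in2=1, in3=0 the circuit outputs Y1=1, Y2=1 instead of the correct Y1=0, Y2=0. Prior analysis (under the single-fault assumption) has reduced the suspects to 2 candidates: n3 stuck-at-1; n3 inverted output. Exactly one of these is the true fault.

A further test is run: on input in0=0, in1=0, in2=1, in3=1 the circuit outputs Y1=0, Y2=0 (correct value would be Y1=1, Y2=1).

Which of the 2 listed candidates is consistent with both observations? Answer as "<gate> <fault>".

Evaluate each candidate on input in0=0, in1=0, in2=1, in3=1:
  n3 stuck-at-1: n1=0, n2=1, n3=1 [stuck-at-1], n4=1, n5=0, n6=1 → Y1=1, Y2=1 — eliminated
  n3 inverted output: n1=0, n2=1, n3=0 [inverted output], n4=1, n5=1, n6=0 → Y1=0, Y2=0 — matches
Only n3 inverted output reproduces the observed Y1=0, Y2=0.

n3 inverted output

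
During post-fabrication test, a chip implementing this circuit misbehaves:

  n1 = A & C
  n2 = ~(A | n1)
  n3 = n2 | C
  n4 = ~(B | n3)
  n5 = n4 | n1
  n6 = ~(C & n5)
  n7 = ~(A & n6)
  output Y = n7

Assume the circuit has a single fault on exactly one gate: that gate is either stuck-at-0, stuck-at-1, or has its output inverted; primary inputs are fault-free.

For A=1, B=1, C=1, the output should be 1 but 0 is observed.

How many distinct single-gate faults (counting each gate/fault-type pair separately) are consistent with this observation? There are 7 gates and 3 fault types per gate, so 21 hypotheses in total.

Fault-free: n1=1, n2=0, n3=1, n4=0, n5=1, n6=0, n7=1 → 1. Observed 0.
  n1: stuck-at-0, inverted output ✓; others ✗
  n2: none of the 3 fault types match ✗
  n3: none of the 3 fault types match ✗
  n4: none of the 3 fault types match ✗
  n5: stuck-at-0, inverted output ✓; others ✗
  n6: stuck-at-1, inverted output ✓; others ✗
  n7: stuck-at-0, inverted output ✓; others ✗
Consistent faults: {n1 stuck-at-0, n1 inverted output, n5 stuck-at-0, n5 inverted output, n6 stuck-at-1, n6 inverted output, n7 stuck-at-0, n7 inverted output} — 8 in all.

8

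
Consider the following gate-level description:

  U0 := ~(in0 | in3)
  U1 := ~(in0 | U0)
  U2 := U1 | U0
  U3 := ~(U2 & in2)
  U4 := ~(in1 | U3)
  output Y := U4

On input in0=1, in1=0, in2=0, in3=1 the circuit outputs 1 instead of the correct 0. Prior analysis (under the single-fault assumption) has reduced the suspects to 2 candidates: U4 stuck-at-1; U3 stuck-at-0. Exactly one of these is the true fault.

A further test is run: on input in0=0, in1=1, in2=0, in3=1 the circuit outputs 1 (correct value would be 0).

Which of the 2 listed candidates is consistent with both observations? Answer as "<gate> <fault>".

U4 stuck-at-1

Evaluate each candidate on input in0=0, in1=1, in2=0, in3=1:
  U4 stuck-at-1: U0=0, U1=1, U2=1, U3=1, U4=1 [stuck-at-1] → 1 — matches
  U3 stuck-at-0: U0=0, U1=1, U2=1, U3=0 [stuck-at-0], U4=0 → 0 — eliminated
Only U4 stuck-at-1 reproduces the observed 1.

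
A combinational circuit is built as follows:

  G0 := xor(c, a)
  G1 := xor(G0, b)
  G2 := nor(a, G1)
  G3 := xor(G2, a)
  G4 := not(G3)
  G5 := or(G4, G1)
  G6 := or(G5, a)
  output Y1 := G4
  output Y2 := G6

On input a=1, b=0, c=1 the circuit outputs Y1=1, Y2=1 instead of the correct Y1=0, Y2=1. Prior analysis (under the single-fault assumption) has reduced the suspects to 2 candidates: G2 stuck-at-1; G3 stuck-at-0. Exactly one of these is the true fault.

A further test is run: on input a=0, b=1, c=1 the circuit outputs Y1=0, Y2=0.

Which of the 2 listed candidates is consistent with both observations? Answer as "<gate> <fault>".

G2 stuck-at-1

Evaluate each candidate on input a=0, b=1, c=1:
  G2 stuck-at-1: G0=1, G1=0, G2=1 [stuck-at-1], G3=1, G4=0, G5=0, G6=0 → Y1=0, Y2=0 — matches
  G3 stuck-at-0: G0=1, G1=0, G2=1, G3=0 [stuck-at-0], G4=1, G5=1, G6=1 → Y1=1, Y2=1 — eliminated
Only G2 stuck-at-1 reproduces the observed Y1=0, Y2=0.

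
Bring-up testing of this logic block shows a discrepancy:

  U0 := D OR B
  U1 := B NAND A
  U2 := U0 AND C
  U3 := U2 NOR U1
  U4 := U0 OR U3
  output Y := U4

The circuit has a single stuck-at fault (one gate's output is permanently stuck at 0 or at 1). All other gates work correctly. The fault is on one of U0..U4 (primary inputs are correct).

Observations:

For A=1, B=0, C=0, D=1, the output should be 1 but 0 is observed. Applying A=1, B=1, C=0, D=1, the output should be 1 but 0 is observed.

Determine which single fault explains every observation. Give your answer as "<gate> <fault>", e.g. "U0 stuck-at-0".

U4 stuck-at-0

Fault-free values for test 1 (A=1, B=0, C=0, D=1): U0=1, U1=1, U2=0, U3=0, U4=1, giving Y=1. Observed 0.
Test 1: faults giving observed 0 are {U0 stuck-at-0, U4 stuck-at-0}.
Test 2 (A=1, B=1, C=0, D=1): fault-free U0=1, U1=0, U2=0, U3=1, U4=1 → 1; observed 0. Eliminates U0 stuck-at-0.
Only U4 stuck-at-0 is consistent with every test.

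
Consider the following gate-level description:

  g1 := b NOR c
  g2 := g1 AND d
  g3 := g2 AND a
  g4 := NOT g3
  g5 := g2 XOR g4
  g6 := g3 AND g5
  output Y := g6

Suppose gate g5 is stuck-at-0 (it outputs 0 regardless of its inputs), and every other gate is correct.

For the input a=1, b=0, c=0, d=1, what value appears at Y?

Propagate with g5 forced: g1=1, g2=1, g3=1, g4=0, g5=0 [stuck-at-0], g6=0.
So Y = 0. (Without the fault it would be 1.)

0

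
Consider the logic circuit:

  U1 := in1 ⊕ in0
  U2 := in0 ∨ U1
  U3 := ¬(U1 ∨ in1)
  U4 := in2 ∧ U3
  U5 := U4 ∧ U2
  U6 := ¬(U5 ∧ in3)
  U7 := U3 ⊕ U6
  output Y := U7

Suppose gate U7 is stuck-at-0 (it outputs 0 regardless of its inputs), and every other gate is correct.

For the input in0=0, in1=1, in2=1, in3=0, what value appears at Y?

0

Propagate with U7 forced: U1=1, U2=1, U3=0, U4=0, U5=0, U6=1, U7=0 [stuck-at-0].
So Y = 0. (Without the fault it would be 1.)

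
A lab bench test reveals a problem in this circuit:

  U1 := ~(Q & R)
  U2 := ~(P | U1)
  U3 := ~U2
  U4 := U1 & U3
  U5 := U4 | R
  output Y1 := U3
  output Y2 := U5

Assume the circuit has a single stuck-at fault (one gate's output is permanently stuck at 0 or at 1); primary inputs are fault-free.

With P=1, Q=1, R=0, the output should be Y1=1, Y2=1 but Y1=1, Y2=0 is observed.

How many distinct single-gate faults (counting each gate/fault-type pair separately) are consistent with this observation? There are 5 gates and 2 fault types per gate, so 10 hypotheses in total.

3

Fault-free: U1=1, U2=0, U3=1, U4=1, U5=1 → Y1=1, Y2=1. Observed Y1=1, Y2=0.
  U1 stuck-at-0: output Y1=1, Y2=0 ✓
  U1 stuck-at-1: output Y1=1, Y2=1 ✗
  U2 stuck-at-0: output Y1=1, Y2=1 ✗
  U2 stuck-at-1: output Y1=0, Y2=0 ✗
  U3 stuck-at-0: output Y1=0, Y2=0 ✗
  U3 stuck-at-1: output Y1=1, Y2=1 ✗
  U4 stuck-at-0: output Y1=1, Y2=0 ✓
  U4 stuck-at-1: output Y1=1, Y2=1 ✗
  U5 stuck-at-0: output Y1=1, Y2=0 ✓
  U5 stuck-at-1: output Y1=1, Y2=1 ✗
Consistent faults: {U1 stuck-at-0, U4 stuck-at-0, U5 stuck-at-0} — 3 in all.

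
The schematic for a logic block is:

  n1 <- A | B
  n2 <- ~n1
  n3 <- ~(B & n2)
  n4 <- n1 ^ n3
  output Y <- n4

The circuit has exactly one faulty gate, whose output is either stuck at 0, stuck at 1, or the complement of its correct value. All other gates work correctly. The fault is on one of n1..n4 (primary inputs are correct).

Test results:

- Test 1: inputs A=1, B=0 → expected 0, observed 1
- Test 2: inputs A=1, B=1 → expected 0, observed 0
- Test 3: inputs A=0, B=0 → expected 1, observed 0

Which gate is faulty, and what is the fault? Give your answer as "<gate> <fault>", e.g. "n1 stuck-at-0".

Fault-free values for test 1 (A=1, B=0): n1=1, n2=0, n3=1, n4=0, giving Y=0. Observed 1.
Test 1: faults giving observed 1 are {n1 stuck-at-0, n1 inverted output, n3 stuck-at-0, n3 inverted output, n4 stuck-at-1, n4 inverted output}.
Test 2 (A=1, B=1): fault-free n1=1, n2=0, n3=1, n4=0 → 0; observed 0. Eliminates n3 stuck-at-0, n3 inverted output, n4 stuck-at-1, n4 inverted output.
Test 3 (A=0, B=0): fault-free n1=0, n2=1, n3=1, n4=1 → 1; observed 0. Eliminates n1 stuck-at-0.
Only n1 inverted output is consistent with every test.

n1 inverted output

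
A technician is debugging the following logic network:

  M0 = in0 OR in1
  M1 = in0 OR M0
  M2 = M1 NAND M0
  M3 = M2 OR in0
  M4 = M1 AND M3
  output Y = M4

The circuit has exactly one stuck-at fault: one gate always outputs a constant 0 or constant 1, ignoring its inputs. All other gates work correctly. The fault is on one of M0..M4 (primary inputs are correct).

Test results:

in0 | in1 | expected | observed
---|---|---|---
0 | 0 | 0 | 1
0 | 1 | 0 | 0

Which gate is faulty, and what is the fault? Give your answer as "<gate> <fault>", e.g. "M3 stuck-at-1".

M1 stuck-at-1

Fault-free values for test 1 (in0=0, in1=0): M0=0, M1=0, M2=1, M3=1, M4=0, giving Y=0. Observed 1.
Test 1: faults giving observed 1 are {M1 stuck-at-1, M4 stuck-at-1}.
Test 2 (in0=0, in1=1): fault-free M0=1, M1=1, M2=0, M3=0, M4=0 → 0; observed 0. Eliminates M4 stuck-at-1.
Only M1 stuck-at-1 is consistent with every test.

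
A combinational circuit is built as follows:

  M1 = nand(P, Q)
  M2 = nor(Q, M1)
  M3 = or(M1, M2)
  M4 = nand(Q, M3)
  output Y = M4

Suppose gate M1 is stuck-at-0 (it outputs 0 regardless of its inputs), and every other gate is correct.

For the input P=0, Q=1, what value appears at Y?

Propagate with M1 forced: M1=0 [stuck-at-0], M2=0, M3=0, M4=1.
So Y = 1. (Without the fault it would be 0.)

1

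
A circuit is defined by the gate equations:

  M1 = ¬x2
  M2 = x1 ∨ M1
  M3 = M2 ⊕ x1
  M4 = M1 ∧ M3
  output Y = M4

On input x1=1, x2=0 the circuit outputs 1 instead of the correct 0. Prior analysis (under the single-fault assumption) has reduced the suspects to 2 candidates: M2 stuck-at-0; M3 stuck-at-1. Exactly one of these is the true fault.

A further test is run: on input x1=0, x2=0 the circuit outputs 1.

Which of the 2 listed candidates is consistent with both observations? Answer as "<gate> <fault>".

Evaluate each candidate on input x1=0, x2=0:
  M2 stuck-at-0: M1=1, M2=0 [stuck-at-0], M3=0, M4=0 → 0 — eliminated
  M3 stuck-at-1: M1=1, M2=1, M3=1 [stuck-at-1], M4=1 → 1 — matches
Only M3 stuck-at-1 reproduces the observed 1.

M3 stuck-at-1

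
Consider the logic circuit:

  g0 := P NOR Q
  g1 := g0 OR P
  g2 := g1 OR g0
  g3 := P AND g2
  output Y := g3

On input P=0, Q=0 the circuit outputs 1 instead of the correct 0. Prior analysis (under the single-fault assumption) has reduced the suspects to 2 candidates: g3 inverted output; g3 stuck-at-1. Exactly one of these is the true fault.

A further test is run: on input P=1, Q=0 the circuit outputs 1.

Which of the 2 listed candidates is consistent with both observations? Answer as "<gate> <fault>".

Evaluate each candidate on input P=1, Q=0:
  g3 inverted output: g0=0, g1=1, g2=1, g3=0 [inverted output] → 0 — eliminated
  g3 stuck-at-1: g0=0, g1=1, g2=1, g3=1 [stuck-at-1] → 1 — matches
Only g3 stuck-at-1 reproduces the observed 1.

g3 stuck-at-1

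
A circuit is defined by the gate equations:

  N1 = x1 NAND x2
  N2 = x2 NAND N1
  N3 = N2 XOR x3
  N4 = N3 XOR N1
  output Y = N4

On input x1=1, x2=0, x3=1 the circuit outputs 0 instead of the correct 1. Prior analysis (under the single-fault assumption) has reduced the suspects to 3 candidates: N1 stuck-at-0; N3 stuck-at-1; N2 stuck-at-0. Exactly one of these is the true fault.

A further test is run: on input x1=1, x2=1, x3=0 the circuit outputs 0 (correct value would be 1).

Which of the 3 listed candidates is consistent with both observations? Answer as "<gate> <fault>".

Evaluate each candidate on input x1=1, x2=1, x3=0:
  N1 stuck-at-0: N1=0 [stuck-at-0], N2=1, N3=1, N4=1 → 1 — eliminated
  N3 stuck-at-1: N1=0, N2=1, N3=1 [stuck-at-1], N4=1 → 1 — eliminated
  N2 stuck-at-0: N1=0, N2=0 [stuck-at-0], N3=0, N4=0 → 0 — matches
Only N2 stuck-at-0 reproduces the observed 0.

N2 stuck-at-0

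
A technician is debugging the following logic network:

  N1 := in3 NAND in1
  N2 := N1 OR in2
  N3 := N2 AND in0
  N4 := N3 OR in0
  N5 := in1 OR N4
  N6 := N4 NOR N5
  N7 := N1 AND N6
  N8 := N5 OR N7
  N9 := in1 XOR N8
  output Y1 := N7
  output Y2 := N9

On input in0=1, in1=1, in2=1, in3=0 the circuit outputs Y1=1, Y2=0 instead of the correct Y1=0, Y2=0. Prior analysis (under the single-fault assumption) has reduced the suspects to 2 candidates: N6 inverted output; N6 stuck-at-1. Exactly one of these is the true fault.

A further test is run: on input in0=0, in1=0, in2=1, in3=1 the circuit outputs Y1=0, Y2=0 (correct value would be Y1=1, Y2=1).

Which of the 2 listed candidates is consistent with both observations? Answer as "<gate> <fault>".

Evaluate each candidate on input in0=0, in1=0, in2=1, in3=1:
  N6 inverted output: N1=1, N2=1, N3=0, N4=0, N5=0, N6=0 [inverted output], N7=0, N8=0, N9=0 → Y1=0, Y2=0 — matches
  N6 stuck-at-1: N1=1, N2=1, N3=0, N4=0, N5=0, N6=1 [stuck-at-1], N7=1, N8=1, N9=1 → Y1=1, Y2=1 — eliminated
Only N6 inverted output reproduces the observed Y1=0, Y2=0.

N6 inverted output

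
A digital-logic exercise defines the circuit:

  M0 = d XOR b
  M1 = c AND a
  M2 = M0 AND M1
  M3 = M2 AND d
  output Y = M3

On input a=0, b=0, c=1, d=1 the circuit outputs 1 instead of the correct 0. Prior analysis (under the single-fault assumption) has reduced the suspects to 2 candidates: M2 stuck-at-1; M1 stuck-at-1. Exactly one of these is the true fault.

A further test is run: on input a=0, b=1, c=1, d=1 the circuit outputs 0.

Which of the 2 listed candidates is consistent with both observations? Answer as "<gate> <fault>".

Evaluate each candidate on input a=0, b=1, c=1, d=1:
  M2 stuck-at-1: M0=0, M1=0, M2=1 [stuck-at-1], M3=1 → 1 — eliminated
  M1 stuck-at-1: M0=0, M1=1 [stuck-at-1], M2=0, M3=0 → 0 — matches
Only M1 stuck-at-1 reproduces the observed 0.

M1 stuck-at-1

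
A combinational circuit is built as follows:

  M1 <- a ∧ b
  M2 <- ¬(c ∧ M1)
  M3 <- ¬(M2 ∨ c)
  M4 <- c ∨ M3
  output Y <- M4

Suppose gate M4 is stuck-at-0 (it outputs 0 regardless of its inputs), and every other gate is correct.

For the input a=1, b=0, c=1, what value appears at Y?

0

Propagate with M4 forced: M1=0, M2=1, M3=0, M4=0 [stuck-at-0].
So Y = 0. (Without the fault it would be 1.)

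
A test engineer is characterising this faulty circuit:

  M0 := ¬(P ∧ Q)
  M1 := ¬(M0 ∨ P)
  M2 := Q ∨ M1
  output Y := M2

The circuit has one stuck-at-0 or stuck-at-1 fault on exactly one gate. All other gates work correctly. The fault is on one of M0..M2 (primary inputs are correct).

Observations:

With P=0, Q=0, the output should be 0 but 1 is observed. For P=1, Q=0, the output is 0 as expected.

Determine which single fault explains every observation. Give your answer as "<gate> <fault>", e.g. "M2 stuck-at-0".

Fault-free values for test 1 (P=0, Q=0): M0=1, M1=0, M2=0, giving Y=0. Observed 1.
Test 1: faults giving observed 1 are {M0 stuck-at-0, M1 stuck-at-1, M2 stuck-at-1}.
Test 2 (P=1, Q=0): fault-free M0=1, M1=0, M2=0 → 0; observed 0. Eliminates M1 stuck-at-1, M2 stuck-at-1.
Only M0 stuck-at-0 is consistent with every test.

M0 stuck-at-0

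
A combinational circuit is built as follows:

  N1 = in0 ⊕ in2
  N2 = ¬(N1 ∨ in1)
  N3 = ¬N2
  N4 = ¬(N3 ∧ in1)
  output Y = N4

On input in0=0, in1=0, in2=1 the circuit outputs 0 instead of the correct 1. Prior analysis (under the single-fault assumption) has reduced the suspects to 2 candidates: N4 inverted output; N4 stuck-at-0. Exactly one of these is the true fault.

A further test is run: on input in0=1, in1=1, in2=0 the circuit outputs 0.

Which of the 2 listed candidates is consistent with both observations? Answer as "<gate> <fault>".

Evaluate each candidate on input in0=1, in1=1, in2=0:
  N4 inverted output: N1=1, N2=0, N3=1, N4=1 [inverted output] → 1 — eliminated
  N4 stuck-at-0: N1=1, N2=0, N3=1, N4=0 [stuck-at-0] → 0 — matches
Only N4 stuck-at-0 reproduces the observed 0.

N4 stuck-at-0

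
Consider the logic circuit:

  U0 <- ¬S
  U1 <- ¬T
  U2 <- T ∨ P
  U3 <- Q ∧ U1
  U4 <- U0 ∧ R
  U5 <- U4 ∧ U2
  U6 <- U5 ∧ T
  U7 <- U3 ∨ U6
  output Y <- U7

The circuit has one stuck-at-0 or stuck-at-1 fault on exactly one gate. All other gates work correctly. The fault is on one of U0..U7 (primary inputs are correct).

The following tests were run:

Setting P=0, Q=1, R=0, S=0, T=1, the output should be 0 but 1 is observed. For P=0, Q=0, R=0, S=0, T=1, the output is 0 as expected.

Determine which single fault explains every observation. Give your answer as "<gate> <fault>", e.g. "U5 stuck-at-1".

U1 stuck-at-1

Fault-free values for test 1 (P=0, Q=1, R=0, S=0, T=1): U0=1, U1=0, U2=1, U3=0, U4=0, U5=0, U6=0, U7=0, giving Y=0. Observed 1.
Test 1: faults giving observed 1 are {U1 stuck-at-1, U3 stuck-at-1, U4 stuck-at-1, U5 stuck-at-1, U6 stuck-at-1, U7 stuck-at-1}.
Test 2 (P=0, Q=0, R=0, S=0, T=1): fault-free U0=1, U1=0, U2=1, U3=0, U4=0, U5=0, U6=0, U7=0 → 0; observed 0. Eliminates U3 stuck-at-1, U4 stuck-at-1, U5 stuck-at-1, U6 stuck-at-1, U7 stuck-at-1.
Only U1 stuck-at-1 is consistent with every test.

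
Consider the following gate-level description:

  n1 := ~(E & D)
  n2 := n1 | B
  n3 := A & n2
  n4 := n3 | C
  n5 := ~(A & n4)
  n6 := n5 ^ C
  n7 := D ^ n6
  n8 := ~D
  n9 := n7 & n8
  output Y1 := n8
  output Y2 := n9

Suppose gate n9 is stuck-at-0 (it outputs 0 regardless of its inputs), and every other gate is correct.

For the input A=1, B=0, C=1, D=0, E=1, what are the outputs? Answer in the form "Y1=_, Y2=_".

Y1=1, Y2=0

Propagate with n9 forced: n1=1, n2=1, n3=1, n4=1, n5=0, n6=1, n7=1, n8=1, n9=0 [stuck-at-0].
So the outputs are Y1=1, Y2=0. (Without the fault they would be Y1=1, Y2=1.)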